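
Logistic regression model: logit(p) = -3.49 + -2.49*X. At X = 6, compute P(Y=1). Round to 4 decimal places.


Linear predictor: z = -3.49 + -2.49 * 6 = -18.4300.
P = 1/(1 + exp(18.4300)) = 1/(1 + 100936281.5523) = 0.0000.

0.0000


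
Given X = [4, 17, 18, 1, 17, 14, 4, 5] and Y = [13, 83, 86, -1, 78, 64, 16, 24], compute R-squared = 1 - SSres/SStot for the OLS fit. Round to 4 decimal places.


The fitted line is Y = -4.7935 + 5.0169*X.
SSres = 35.7739, SStot = 8995.8750.
R^2 = 1 - SSres/SStot = 0.9960.

0.9960


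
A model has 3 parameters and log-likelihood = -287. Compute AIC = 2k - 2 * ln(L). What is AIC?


AIC = 2k - 2*loglik = 2(3) - 2(-287).
= 6 + 574 = 580.

580


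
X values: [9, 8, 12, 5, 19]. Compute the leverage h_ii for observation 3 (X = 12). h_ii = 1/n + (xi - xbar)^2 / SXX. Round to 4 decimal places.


Mean of X: xbar = 10.6000.
SXX = 113.2000.
For X = 12: h = 1/5 + (12 - 10.6000)^2/113.2000 = 0.2173.

0.2173


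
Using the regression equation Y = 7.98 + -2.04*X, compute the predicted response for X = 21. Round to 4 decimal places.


Plug X = 21 into Y = 7.98 + -2.04*X:
Y = 7.98 + -42.8400 = -34.8600.

-34.8600


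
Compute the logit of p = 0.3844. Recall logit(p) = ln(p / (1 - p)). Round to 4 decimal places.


Compute the odds: 0.3844/0.6156 = 0.6244.
Take the natural log: ln(0.6244) = -0.4709.

-0.4709


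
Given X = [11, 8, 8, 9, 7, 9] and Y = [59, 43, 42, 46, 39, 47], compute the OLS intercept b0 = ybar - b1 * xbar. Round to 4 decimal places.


First find the slope: b1 = 5.0357.
Means: xbar = 8.6667, ybar = 46.0000.
b0 = ybar - b1 * xbar = 46.0000 - 5.0357 * 8.6667 = 2.3571.

2.3571


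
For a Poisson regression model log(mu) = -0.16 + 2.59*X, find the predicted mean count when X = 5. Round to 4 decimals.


Linear predictor: eta = -0.16 + (2.59)(5) = 12.7900.
Expected count: mu = exp(12.7900) = 358613.3258.

358613.3258


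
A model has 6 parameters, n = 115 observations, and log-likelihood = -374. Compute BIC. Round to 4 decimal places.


Compute k*ln(n) = 6*ln(115) = 6*4.744932 = 28.469592.
Then -2*loglik = 748.
BIC = 28.469592 + 748 = 776.469592, which rounds to 776.4696.

776.4696


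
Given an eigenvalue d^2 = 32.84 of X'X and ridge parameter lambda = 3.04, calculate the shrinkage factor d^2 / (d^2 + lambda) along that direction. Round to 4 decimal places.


Denominator = d^2 + lambda = 32.84 + 3.04 = 35.8800.
Shrinkage = 32.84 / 35.8800 = 0.9153.

0.9153


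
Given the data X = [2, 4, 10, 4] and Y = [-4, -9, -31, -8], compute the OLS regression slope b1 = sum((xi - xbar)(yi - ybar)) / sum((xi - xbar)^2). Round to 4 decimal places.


Calculate xbar = 5.0000, ybar = -13.0000.
S_xx = 36.0000, S_xy = -126.0000.
Using b1 = S_xy / S_xx = -126.0000 / 36.0000, we get b1 = -3.5000.

-3.5000


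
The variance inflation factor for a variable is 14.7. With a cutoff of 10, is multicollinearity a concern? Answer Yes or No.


Check: VIF = 14.7 vs threshold = 10.
Since 14.7 >= 10, the answer is Yes.

Yes


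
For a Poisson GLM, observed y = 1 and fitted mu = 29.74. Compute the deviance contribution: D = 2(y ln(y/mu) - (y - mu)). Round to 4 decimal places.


y/mu = 1/29.74 = 0.033625 (approx.), and ln(1/29.74) = -3.392493.
y * ln(y/mu) = 1 * -3.392493 = -3.392493.
y - mu = -28.74.
D = 2 * (-3.392493 - -28.74) = 50.695014, which rounds to 50.6950.

50.6950


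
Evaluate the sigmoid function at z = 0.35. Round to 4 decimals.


Compute exp(-0.3500) = 0.7047.
Sigmoid = 1 / (1 + 0.7047) = 1 / 1.7047 = 0.5866.

0.5866


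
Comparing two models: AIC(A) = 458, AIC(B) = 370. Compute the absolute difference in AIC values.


Compute |458 - 370| = 88.
Model B has the smaller AIC.

88


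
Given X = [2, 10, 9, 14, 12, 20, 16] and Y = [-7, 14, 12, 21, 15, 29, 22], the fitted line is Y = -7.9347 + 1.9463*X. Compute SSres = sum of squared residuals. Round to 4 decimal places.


Predicted values from Y = -7.9347 + 1.9463*X.
Residuals: [-2.9579, 2.4717, 2.4180, 1.6865, -0.4209, -1.9913, -1.2061].
SSres = 29.1466.

29.1466


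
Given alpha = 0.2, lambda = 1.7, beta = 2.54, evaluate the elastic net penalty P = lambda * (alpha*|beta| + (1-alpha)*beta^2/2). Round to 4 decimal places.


alpha * |beta| = 0.2 * 2.54 = 0.5080.
(1-alpha) * beta^2/2 = 0.8 * 6.4516/2 = 2.5806.
Total = 1.7 * (0.5080 + 2.5806) = 5.2507.

5.2507


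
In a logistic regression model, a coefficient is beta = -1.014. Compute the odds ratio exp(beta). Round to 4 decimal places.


exp(-1.014) = 0.3628.
So the odds ratio is 0.3628.

0.3628


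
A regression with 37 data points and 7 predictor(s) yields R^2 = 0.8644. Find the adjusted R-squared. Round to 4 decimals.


Plug in: Adj R^2 = 1 - (1 - 0.8644) * 36/29.
= 1 - 0.1356 * 36/29
= 1 - 4.8816 / 29
= 1 - 0.1683 = 0.8317.

0.8317


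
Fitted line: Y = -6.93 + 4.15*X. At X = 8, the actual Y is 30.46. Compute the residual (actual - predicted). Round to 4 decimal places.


Predicted = -6.93 + 4.15 * 8 = 26.2700.
Residual = 30.46 - 26.2700 = 4.1900.

4.1900


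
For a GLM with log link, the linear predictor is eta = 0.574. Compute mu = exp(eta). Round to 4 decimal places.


The inverse log link gives:
mu = exp(0.574) = 1.7754.

1.7754


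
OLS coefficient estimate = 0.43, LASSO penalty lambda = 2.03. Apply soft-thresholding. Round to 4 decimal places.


Absolute value: |0.43| = 0.43.
Compare to lambda = 2.03.
Since |beta| <= lambda, the coefficient is set to 0.

0.0000


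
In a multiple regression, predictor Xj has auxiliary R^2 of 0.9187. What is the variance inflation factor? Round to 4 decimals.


Using VIF = 1/(1 - R^2_j):
1 - 0.9187 = 0.0813.
VIF = 12.3001.

12.3001


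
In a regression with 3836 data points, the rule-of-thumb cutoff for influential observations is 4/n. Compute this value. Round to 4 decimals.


Cook's distance cutoff = 4/n = 4/3836.
= 0.0010.

0.0010


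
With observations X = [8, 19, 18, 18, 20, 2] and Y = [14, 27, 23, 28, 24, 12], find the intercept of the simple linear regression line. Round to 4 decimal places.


First find the slope: b1 = 0.8564.
Means: xbar = 14.1667, ybar = 21.3333.
b0 = ybar - b1 * xbar = 21.3333 - 0.8564 * 14.1667 = 9.2004.

9.2004


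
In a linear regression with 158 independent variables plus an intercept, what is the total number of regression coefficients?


Including the intercept, the model has 158 predictor coefficients + 1 intercept.
Total = 159.

159


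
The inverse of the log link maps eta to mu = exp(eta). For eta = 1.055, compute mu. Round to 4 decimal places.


Apply the inverse link:
mu = e^1.055 = 2.8720.

2.8720


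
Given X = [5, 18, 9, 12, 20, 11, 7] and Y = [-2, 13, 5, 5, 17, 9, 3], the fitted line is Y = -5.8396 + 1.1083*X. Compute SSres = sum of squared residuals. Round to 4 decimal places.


For each point, residual = actual - predicted.
Residuals: [-1.7019, -1.1098, 0.8649, -2.4600, 0.6736, 2.6483, 1.0815].
Sum of squared residuals = 19.5646.

19.5646


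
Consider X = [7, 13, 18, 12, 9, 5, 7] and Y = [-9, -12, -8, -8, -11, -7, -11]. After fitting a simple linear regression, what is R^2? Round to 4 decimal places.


The fitted line is Y = -9.3806 + -0.0047*X.
SSres = 21.7116, SStot = 21.7143.
R^2 = 1 - SSres/SStot = 0.0001.

0.0001


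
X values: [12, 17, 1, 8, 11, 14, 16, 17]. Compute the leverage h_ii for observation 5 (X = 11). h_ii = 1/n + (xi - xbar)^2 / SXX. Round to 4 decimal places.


Compute xbar = 12.0000 with n = 8 observations.
SXX = 208.0000.
Leverage = 1/8 + (11 - 12.0000)^2/208.0000 = 0.1298.

0.1298


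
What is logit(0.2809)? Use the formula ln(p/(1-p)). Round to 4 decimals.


1 - p = 0.7191.
p/(1-p) = 0.3906.
logit = ln(0.3906) = -0.9400.

-0.9400


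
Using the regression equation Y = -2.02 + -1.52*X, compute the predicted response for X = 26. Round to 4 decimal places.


Substitute X = 26 into the equation:
Y = -2.02 + -1.52 * 26 = -2.02 + -39.5200 = -41.5400.

-41.5400


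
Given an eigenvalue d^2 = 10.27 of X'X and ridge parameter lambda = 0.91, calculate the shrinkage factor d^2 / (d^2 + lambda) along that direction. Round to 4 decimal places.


Denominator = d^2 + lambda = 10.27 + 0.91 = 11.1800.
Shrinkage = 10.27 / 11.1800 = 0.9186.

0.9186


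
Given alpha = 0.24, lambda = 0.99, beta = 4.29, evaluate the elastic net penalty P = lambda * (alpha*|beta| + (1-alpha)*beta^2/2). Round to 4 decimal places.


Compute:
L1 = 0.24 * 4.29 = 1.0296.
L2 = 0.76 * 4.29^2 / 2 = 6.9936.
Penalty = 0.99 * (1.0296 + 6.9936) = 7.9429.

7.9429


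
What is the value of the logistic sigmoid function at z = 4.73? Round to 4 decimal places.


Compute exp(-4.7300) = 0.0088.
Sigmoid = 1 / (1 + 0.0088) = 1 / 1.0088 = 0.9913.

0.9913


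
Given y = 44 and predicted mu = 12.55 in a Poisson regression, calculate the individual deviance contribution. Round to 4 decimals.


y/mu = 44/12.55 = 3.505976 (approx.), and ln(44/12.55) = 1.254469.
y * ln(y/mu) = 44 * 1.254469 = 55.196636.
y - mu = 31.45.
D = 2 * (55.196636 - 31.45) = 47.493272, which rounds to 47.4933.

47.4933


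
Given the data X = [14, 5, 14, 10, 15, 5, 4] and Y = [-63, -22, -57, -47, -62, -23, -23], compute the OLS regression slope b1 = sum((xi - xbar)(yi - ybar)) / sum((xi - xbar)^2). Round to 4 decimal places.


First compute the means: xbar = 9.5714, ybar = -42.4286.
Then S_xx = sum((xi - xbar)^2) = 141.7143.
S_xy = sum((xi - xbar)(yi - ybar)) = -554.2857.
b1 = S_xy / S_xx = -554.2857 / 141.7143 = -3.9113.

-3.9113


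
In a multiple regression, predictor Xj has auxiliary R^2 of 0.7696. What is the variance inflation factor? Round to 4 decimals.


Using VIF = 1/(1 - R^2_j):
1 - 0.7696 = 0.2304.
VIF = 4.3403.

4.3403


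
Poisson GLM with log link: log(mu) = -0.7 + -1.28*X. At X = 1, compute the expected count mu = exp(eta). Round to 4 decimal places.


eta = -0.7 + -1.28 * 1 = -1.9800.
mu = exp(-1.9800) = 0.1381.

0.1381


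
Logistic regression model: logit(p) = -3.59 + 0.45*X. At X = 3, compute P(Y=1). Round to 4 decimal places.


Compute z = -3.59 + (0.45)(3) = -2.2400.
exp(-z) = 9.3933.
P = 1/(1 + 9.3933) = 0.0962.

0.0962


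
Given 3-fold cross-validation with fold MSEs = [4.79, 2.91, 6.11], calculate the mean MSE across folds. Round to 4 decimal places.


Add all fold MSEs: 13.8100.
Divide by k = 3: 13.8100/3 = 4.6033.

4.6033


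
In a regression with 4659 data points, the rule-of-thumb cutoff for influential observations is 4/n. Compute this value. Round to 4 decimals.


The threshold is 4/n.
4/4659 = 0.0009.

0.0009


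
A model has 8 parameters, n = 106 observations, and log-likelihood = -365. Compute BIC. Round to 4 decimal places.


k * ln(n) = 8 * ln(106) = 8 * 4.663439 = 37.307512.
-2 * loglik = -2 * (-365) = 730.
BIC = 37.307512 + 730 = 767.307512, which rounds to 767.3075.

767.3075


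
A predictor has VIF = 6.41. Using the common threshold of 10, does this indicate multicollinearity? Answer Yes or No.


The threshold is 10.
VIF = 6.41 is < 10.
Multicollinearity indication: No.

No


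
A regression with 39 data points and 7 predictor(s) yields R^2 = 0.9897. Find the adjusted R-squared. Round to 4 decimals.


Plug in: Adj R^2 = 1 - (1 - 0.9897) * 38/31.
= 1 - 0.0103 * 38/31
= 1 - 0.3914 / 31
= 1 - 0.0126 = 0.9874.

0.9874


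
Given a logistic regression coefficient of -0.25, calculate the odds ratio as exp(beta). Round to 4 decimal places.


The odds ratio is computed as:
OR = e^(-0.25) = 0.7788.

0.7788


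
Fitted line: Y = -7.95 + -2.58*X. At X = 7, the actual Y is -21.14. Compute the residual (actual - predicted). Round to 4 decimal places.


Fitted value at X = 7 is yhat = -7.95 + -2.58*7 = -26.0100.
Residual = -21.14 - -26.0100 = 4.8700.

4.8700


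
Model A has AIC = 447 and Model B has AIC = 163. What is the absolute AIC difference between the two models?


|AIC_A - AIC_B| = |447 - 163| = 284.
Model B is preferred (lower AIC).

284


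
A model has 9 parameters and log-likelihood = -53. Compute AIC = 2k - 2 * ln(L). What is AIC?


Compute:
2k = 2*9 = 18.
-2*loglik = -2*(-53) = 106.
AIC = 18 + 106 = 124.

124


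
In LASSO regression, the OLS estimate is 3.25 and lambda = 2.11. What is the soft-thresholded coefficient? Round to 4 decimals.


Absolute value: |3.25| = 3.25.
Compare to lambda = 2.11.
Since |beta| > lambda, coefficient = sign(beta)*(|beta| - lambda) = 1.1400.

1.1400


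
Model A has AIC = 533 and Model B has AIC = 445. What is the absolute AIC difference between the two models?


Compute |533 - 445| = 88.
Model B has the smaller AIC.

88


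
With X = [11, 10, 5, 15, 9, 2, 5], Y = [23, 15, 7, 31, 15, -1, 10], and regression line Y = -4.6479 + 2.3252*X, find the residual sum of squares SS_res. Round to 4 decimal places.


Compute predicted values, then residuals = yi - yhat_i.
Residuals: [2.0707, -3.6041, 0.0219, 0.7699, -1.2789, -1.0025, 3.0219].
SSres = sum(residual^2) = 29.6430.

29.6430


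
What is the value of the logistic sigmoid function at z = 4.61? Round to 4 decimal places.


Compute exp(-4.6100) = 0.0100.
Sigmoid = 1 / (1 + 0.0100) = 1 / 1.0100 = 0.9901.

0.9901


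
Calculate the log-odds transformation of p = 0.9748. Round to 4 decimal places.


1 - p = 0.0252.
p/(1-p) = 38.6825.
logit = ln(38.6825) = 3.6554.

3.6554


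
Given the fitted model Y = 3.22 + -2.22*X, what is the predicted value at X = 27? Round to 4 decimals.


Predicted value:
Y = 3.22 + (-2.22)(27) = 3.22 + -59.9400 = -56.7200.

-56.7200


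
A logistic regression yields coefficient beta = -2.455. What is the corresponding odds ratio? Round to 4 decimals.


The odds ratio is computed as:
OR = e^(-2.455) = 0.0859.

0.0859


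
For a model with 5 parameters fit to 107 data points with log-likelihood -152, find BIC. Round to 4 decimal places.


k * ln(n) = 5 * ln(107) = 5 * 4.672829 = 23.364145.
-2 * loglik = -2 * (-152) = 304.
BIC = 23.364145 + 304 = 327.364145, which rounds to 327.3641.

327.3641


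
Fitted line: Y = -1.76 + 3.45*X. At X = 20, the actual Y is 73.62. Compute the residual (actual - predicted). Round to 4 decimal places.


Predicted = -1.76 + 3.45 * 20 = 67.2400.
Residual = 73.62 - 67.2400 = 6.3800.

6.3800


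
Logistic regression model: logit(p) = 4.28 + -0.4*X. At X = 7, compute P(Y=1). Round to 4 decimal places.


Linear predictor: z = 4.28 + -0.4 * 7 = 1.4800.
P = 1/(1 + exp(-1.4800)) = 1/(1 + 0.2276) = 0.8146.

0.8146


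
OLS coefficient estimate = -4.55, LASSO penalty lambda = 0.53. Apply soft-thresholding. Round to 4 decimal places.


Absolute value: |-4.55| = 4.55.
Compare to lambda = 0.53.
Since |beta| > lambda, coefficient = sign(beta)*(|beta| - lambda) = -4.0200.

-4.0200


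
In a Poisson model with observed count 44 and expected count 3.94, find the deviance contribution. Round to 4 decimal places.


First: ln(44/3.94) = 2.413009.
Then: 44 * 2.413009 = 106.172396.
y - mu = 44 - 3.94 = 40.06.
D = 2(106.172396 - 40.06) = 132.224792, which rounds to 132.2248.

132.2248


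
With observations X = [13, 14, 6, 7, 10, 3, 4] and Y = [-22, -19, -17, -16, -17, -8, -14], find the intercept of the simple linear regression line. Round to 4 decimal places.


Compute b1 = -0.8647 from the OLS formula.
With xbar = 8.1429 and ybar = -16.1429, the intercept is:
b0 = -16.1429 - -0.8647 * 8.1429 = -9.1018.

-9.1018


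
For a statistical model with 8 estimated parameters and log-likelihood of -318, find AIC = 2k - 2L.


AIC = 2*8 - 2*(-318).
= 16 + 636 = 652.

652


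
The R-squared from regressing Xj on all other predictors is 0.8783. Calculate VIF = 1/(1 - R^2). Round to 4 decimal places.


Denominator: 1 - 0.8783 = 0.1217.
VIF = 1 / 0.1217 = 8.2169.

8.2169


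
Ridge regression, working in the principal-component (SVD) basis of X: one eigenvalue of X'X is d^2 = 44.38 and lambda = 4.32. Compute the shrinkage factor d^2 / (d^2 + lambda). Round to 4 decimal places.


d^2 + lambda = 44.38 + 4.32 = 48.7000.
Shrinkage factor = 44.38/48.7000 = 0.9113.

0.9113


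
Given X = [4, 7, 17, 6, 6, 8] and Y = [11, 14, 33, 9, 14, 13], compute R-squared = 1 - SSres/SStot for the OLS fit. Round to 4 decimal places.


Fit the OLS line: b0 = 1.1006, b1 = 1.8208.
SSres = 27.9277.
SStot = 379.3333.
R^2 = 1 - 27.9277/379.3333 = 0.9264.

0.9264


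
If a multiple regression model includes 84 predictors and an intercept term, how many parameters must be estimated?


Each predictor gets one coefficient, plus one intercept.
Total parameters = 84 + 1 = 85.

85


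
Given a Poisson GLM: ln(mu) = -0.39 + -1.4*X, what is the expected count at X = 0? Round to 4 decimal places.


eta = -0.39 + -1.4 * 0 = -0.3900.
mu = exp(-0.3900) = 0.6771.

0.6771


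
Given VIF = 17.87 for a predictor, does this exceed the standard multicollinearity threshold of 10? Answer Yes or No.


Compare VIF = 17.87 to the threshold of 10.
17.87 >= 10, so the answer is Yes.

Yes


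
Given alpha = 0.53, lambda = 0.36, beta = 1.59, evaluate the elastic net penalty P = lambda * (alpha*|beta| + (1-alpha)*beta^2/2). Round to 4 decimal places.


Compute:
L1 = 0.53 * 1.59 = 0.8427.
L2 = 0.47 * 1.59^2 / 2 = 0.5941.
Penalty = 0.36 * (0.8427 + 0.5941) = 0.5172.

0.5172


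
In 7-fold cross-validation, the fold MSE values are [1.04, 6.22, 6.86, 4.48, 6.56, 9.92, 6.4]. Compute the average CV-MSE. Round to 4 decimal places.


Total MSE across folds = 41.4800.
CV-MSE = 41.4800/7 = 5.9257.

5.9257


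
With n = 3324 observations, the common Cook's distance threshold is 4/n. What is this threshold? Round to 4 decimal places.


The threshold is 4/n.
4/3324 = 0.0012.

0.0012


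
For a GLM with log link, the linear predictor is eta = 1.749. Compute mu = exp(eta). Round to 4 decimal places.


mu = exp(eta) = exp(1.749).
= 5.7489.

5.7489


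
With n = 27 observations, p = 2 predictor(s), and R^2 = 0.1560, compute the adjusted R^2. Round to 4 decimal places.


Adjusted R^2 = 1 - (1 - R^2) * (n-1)/(n-p-1).
(1 - R^2) = 0.8440.
(n-1)/(n-p-1) = 26/24.
(1 - R^2) * (n-1) = 0.8440 * 26 = 21.9440.
Divide by (n-p-1): 21.9440 / 24 = 0.9143.
Adj R^2 = 1 - 0.9143 = 0.0857.

0.0857


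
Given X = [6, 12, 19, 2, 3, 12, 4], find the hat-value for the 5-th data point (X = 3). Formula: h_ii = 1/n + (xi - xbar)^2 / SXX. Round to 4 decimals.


Compute xbar = 8.2857 with n = 7 observations.
SXX = 233.4286.
Leverage = 1/7 + (3 - 8.2857)^2/233.4286 = 0.2625.

0.2625


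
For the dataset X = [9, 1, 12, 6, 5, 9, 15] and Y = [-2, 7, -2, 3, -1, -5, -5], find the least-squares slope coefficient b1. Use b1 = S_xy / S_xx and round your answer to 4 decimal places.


First compute the means: xbar = 8.1429, ybar = -0.7143.
Then S_xx = sum((xi - xbar)^2) = 128.8571.
S_xy = sum((xi - xbar)(yi - ybar)) = -101.2857.
b1 = S_xy / S_xx = -101.2857 / 128.8571 = -0.7860.

-0.7860


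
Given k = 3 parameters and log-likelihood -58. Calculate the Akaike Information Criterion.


AIC = 2*3 - 2*(-58).
= 6 + 116 = 122.

122


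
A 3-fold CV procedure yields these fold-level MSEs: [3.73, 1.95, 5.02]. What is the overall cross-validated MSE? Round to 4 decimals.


Add all fold MSEs: 10.7000.
Divide by k = 3: 10.7000/3 = 3.5667.

3.5667


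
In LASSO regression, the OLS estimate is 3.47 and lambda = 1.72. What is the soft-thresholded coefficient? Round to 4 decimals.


Absolute value: |3.47| = 3.47.
Compare to lambda = 1.72.
Since |beta| > lambda, coefficient = sign(beta)*(|beta| - lambda) = 1.7500.

1.7500


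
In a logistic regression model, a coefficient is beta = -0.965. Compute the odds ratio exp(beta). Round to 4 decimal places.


The odds ratio is computed as:
OR = e^(-0.965) = 0.3810.

0.3810


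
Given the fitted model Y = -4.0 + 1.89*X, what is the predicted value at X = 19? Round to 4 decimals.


Substitute X = 19 into the equation:
Y = -4.0 + 1.89 * 19 = -4.0 + 35.9100 = 31.9100.

31.9100


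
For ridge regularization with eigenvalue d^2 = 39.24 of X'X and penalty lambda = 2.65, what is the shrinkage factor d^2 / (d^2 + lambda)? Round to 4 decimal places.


Compute the denominator: 39.24 + 2.65 = 41.8900.
Shrinkage factor = 39.24 / 41.8900 = 0.9367.

0.9367


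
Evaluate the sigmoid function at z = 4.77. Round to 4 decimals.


Compute exp(-4.7700) = 0.0085.
Sigmoid = 1 / (1 + 0.0085) = 1 / 1.0085 = 0.9916.

0.9916


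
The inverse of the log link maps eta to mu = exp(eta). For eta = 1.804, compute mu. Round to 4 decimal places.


mu = exp(eta) = exp(1.804).
= 6.0739.

6.0739


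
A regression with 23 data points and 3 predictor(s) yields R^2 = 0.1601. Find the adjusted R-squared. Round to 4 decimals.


Plug in: Adj R^2 = 1 - (1 - 0.1601) * 22/19.
= 1 - 0.8399 * 22/19
= 1 - 18.4778 / 19
= 1 - 0.9725 = 0.0275.

0.0275


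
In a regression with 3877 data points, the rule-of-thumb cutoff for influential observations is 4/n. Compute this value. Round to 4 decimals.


Using the rule of thumb:
Threshold = 4 / 3877 = 0.0010.

0.0010


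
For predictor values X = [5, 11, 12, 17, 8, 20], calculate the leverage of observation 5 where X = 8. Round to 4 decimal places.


Mean of X: xbar = 12.1667.
SXX = 154.8333.
For X = 8: h = 1/6 + (8 - 12.1667)^2/154.8333 = 0.2788.

0.2788


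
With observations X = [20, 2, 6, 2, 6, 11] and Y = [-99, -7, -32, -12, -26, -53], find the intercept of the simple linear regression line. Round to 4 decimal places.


First find the slope: b1 = -4.9613.
Means: xbar = 7.8333, ybar = -38.1667.
b0 = ybar - b1 * xbar = -38.1667 - -4.9613 * 7.8333 = 0.6972.

0.6972


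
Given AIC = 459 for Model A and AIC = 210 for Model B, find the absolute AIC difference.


Compute |459 - 210| = 249.
Model B has the smaller AIC.

249


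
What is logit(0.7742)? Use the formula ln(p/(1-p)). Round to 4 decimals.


Compute the odds: 0.7742/0.2258 = 3.4287.
Take the natural log: ln(3.4287) = 1.2322.

1.2322


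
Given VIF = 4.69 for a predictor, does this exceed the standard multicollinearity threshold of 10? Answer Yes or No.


Compare VIF = 4.69 to the threshold of 10.
4.69 < 10, so the answer is No.

No


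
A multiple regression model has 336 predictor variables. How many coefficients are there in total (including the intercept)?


Each predictor gets one coefficient, plus one intercept.
Total parameters = 336 + 1 = 337.

337


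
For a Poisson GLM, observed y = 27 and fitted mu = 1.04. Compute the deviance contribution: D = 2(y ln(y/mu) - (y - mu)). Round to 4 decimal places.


Compute y*ln(y/mu) = 27*ln(27/1.04) = 27*3.256616 = 87.928632.
y - mu = 25.96.
D = 2*(87.928632 - (25.96)) = 123.937264, which rounds to 123.9373.

123.9373


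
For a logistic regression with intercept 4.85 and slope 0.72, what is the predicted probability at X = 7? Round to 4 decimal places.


Linear predictor: z = 4.85 + 0.72 * 7 = 9.8900.
P = 1/(1 + exp(-9.8900)) = 1/(1 + 0.0001) = 0.9999.

0.9999


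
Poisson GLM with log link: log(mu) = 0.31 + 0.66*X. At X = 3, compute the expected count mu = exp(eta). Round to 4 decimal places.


Compute eta = 0.31 + 0.66 * 3 = 2.2900.
Apply inverse link: mu = e^2.2900 = 9.8749.

9.8749


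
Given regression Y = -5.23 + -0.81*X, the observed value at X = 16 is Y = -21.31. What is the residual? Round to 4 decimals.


Fitted value at X = 16 is yhat = -5.23 + -0.81*16 = -18.1900.
Residual = -21.31 - -18.1900 = -3.1200.

-3.1200


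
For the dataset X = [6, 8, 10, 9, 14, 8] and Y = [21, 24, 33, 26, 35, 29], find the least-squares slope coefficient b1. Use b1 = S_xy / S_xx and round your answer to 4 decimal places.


The sample means are xbar = 9.1667 and ybar = 28.0000.
Compute S_xx = 36.8333 and S_xy = 64.0000.
Slope b1 = S_xy / S_xx = 64.0000 / 36.8333 = 1.7376.

1.7376


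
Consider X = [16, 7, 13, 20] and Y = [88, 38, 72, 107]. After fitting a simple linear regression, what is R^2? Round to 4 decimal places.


The fitted line is Y = 1.5833 + 5.3333*X.
SSres = 4.7500, SStot = 2564.7500.
R^2 = 1 - SSres/SStot = 0.9981.

0.9981


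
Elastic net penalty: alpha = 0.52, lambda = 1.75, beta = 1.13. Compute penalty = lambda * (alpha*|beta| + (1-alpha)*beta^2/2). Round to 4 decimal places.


alpha * |beta| = 0.52 * 1.13 = 0.5876.
(1-alpha) * beta^2/2 = 0.48 * 1.2769/2 = 0.3065.
Total = 1.75 * (0.5876 + 0.3065) = 1.5646.

1.5646


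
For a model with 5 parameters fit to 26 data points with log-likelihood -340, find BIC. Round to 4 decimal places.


Compute k*ln(n) = 5*ln(26) = 5*3.258097 = 16.290485.
Then -2*loglik = 680.
BIC = 16.290485 + 680 = 696.290485, which rounds to 696.2905.

696.2905


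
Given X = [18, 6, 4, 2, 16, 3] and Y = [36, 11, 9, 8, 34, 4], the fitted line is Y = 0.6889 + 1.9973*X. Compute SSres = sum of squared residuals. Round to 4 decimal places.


For each point, residual = actual - predicted.
Residuals: [-0.6403, -1.6727, 0.3219, 3.3165, 1.3543, -2.6808].
Sum of squared residuals = 23.3315.

23.3315


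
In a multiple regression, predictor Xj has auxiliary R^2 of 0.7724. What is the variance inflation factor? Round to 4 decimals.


Denominator: 1 - 0.7724 = 0.2276.
VIF = 1 / 0.2276 = 4.3937.

4.3937


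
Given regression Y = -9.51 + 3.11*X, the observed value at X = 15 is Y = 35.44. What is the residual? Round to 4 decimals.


Predicted = -9.51 + 3.11 * 15 = 37.1400.
Residual = 35.44 - 37.1400 = -1.7000.

-1.7000


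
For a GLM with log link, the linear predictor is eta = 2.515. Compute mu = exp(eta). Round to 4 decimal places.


Apply the inverse link:
mu = e^2.515 = 12.3666.

12.3666


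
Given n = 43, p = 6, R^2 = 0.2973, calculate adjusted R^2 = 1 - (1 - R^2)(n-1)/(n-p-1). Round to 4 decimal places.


Using the formula:
(1 - 0.2973) = 0.7027.
Multiply by 42/36: 0.7027 * 42 = 29.5134, then 29.5134 / 36 = 0.8198.
Adj R^2 = 1 - 0.8198 = 0.1802.

0.1802


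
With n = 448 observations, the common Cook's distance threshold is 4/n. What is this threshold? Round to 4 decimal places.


Using the rule of thumb:
Threshold = 4 / 448 = 0.0089.

0.0089


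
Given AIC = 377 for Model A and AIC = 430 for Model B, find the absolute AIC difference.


|AIC_A - AIC_B| = |377 - 430| = 53.
Model A is preferred (lower AIC).

53


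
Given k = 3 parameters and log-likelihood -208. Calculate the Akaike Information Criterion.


AIC = 2k - 2*loglik = 2(3) - 2(-208).
= 6 + 416 = 422.

422


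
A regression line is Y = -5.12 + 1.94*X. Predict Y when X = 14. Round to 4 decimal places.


Substitute X = 14 into the equation:
Y = -5.12 + 1.94 * 14 = -5.12 + 27.1600 = 22.0400.

22.0400


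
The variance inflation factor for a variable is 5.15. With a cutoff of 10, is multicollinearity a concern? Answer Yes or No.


The threshold is 10.
VIF = 5.15 is < 10.
Multicollinearity indication: No.

No


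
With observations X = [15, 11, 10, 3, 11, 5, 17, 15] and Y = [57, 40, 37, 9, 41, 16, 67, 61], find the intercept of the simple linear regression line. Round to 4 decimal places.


The slope is b1 = 4.2043.
Sample means are xbar = 10.8750 and ybar = 41.0000.
Intercept: b0 = 41.0000 - (4.2043)(10.8750) = -4.7217.

-4.7217


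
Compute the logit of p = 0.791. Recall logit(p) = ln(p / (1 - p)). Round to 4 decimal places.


1 - p = 0.209.
p/(1-p) = 3.7847.
logit = ln(3.7847) = 1.3310.

1.3310


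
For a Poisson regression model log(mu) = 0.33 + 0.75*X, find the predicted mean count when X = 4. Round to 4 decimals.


eta = 0.33 + 0.75 * 4 = 3.3300.
mu = exp(3.3300) = 27.9383.

27.9383


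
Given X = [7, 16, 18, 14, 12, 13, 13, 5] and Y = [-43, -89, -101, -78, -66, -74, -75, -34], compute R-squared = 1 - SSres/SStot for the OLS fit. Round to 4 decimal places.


After computing the OLS fit (b0=-7.2129, b1=-5.1255):
SSres = 13.4297, SStot = 3468.0000.
R^2 = 1 - 13.4297/3468.0000 = 0.9961.

0.9961


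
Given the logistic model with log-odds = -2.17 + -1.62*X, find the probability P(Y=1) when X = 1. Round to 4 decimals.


Compute z = -2.17 + (-1.62)(1) = -3.7900.
exp(-z) = 44.2564.
P = 1/(1 + 44.2564) = 0.0221.

0.0221


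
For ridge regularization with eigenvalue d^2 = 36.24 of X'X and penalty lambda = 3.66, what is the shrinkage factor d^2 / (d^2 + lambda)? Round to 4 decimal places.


d^2 + lambda = 36.24 + 3.66 = 39.9000.
Shrinkage factor = 36.24/39.9000 = 0.9083.

0.9083


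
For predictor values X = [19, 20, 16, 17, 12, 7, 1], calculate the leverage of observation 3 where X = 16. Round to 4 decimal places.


n = 7, xbar = 13.1429.
SXX = sum((xi - xbar)^2) = 290.8571.
h = 1/7 + (16 - 13.1429)^2 / 290.8571 = 0.1709.

0.1709


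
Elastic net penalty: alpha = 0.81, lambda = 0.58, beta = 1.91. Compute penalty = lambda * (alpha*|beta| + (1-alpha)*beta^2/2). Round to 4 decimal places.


alpha * |beta| = 0.81 * 1.91 = 1.5471.
(1-alpha) * beta^2/2 = 0.19 * 3.6481/2 = 0.3466.
Total = 0.58 * (1.5471 + 0.3466) = 1.0983.

1.0983


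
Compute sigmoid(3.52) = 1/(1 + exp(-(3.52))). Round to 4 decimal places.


Compute exp(-3.5200) = 0.0296.
Sigmoid = 1 / (1 + 0.0296) = 1 / 1.0296 = 0.9713.

0.9713


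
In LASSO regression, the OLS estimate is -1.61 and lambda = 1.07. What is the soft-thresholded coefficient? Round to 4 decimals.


Absolute value: |-1.61| = 1.61.
Compare to lambda = 1.07.
Since |beta| > lambda, coefficient = sign(beta)*(|beta| - lambda) = -0.5400.

-0.5400


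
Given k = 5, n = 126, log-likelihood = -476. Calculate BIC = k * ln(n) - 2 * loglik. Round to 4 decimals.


Compute k*ln(n) = 5*ln(126) = 5*4.836282 = 24.181410.
Then -2*loglik = 952.
BIC = 24.181410 + 952 = 976.181410, which rounds to 976.1814.

976.1814


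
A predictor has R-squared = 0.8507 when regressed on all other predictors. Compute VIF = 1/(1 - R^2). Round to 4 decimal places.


Using VIF = 1/(1 - R^2_j):
1 - 0.8507 = 0.1493.
VIF = 6.6979.

6.6979


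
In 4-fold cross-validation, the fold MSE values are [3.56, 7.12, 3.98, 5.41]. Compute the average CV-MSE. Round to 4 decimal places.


Sum of fold MSEs = 20.0700.
Average = 20.0700 / 4 = 5.0175.

5.0175


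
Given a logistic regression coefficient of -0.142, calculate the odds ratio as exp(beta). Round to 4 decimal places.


The odds ratio is computed as:
OR = e^(-0.142) = 0.8676.

0.8676


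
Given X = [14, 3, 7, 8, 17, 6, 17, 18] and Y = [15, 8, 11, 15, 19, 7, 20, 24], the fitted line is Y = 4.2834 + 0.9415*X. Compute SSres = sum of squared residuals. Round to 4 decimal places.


Predicted values from Y = 4.2834 + 0.9415*X.
Residuals: [-2.4644, 0.8921, 0.1261, 3.1846, -1.2889, -2.9324, -0.2889, 2.7696].
SSres = 35.0411.

35.0411


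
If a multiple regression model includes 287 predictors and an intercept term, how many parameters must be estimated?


Each predictor gets one coefficient, plus one intercept.
Total parameters = 287 + 1 = 288.

288


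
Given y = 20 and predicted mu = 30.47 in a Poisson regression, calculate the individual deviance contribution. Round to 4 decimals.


y/mu = 20/30.47 = 0.656383 (approx.), and ln(20/30.47) = -0.421010.
y * ln(y/mu) = 20 * -0.421010 = -8.420200.
y - mu = -10.47.
D = 2 * (-8.420200 - -10.47) = 4.099600, which rounds to 4.0996.

4.0996


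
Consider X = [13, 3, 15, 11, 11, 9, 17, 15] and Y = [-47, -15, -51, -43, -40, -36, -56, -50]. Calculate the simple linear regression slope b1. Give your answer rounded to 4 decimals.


Calculate xbar = 11.7500, ybar = -42.2500.
S_xx = 135.5000, S_xy = -388.5000.
Using b1 = S_xy / S_xx = -388.5000 / 135.5000, we get b1 = -2.8672.

-2.8672


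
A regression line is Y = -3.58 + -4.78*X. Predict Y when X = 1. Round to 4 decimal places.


Predicted value:
Y = -3.58 + (-4.78)(1) = -3.58 + -4.7800 = -8.3600.

-8.3600


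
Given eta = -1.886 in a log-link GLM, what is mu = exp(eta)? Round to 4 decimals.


Apply the inverse link:
mu = e^-1.886 = 0.1517.

0.1517


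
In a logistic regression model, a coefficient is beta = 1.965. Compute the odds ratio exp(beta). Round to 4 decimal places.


The odds ratio is computed as:
OR = e^(1.965) = 7.1349.

7.1349


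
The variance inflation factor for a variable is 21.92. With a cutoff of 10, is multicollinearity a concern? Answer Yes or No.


Check: VIF = 21.92 vs threshold = 10.
Since 21.92 >= 10, the answer is Yes.

Yes


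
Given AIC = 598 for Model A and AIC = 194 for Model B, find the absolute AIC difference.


Compute |598 - 194| = 404.
Model B has the smaller AIC.

404


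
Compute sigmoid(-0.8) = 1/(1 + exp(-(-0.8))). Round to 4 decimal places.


exp(0.8000) = 2.2255.
1 + exp(-z) = 3.2255.
sigmoid = 1/3.2255 = 0.3100.

0.3100


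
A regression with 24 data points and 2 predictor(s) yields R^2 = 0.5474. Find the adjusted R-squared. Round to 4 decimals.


Using the formula:
(1 - 0.5474) = 0.4526.
Multiply by 23/21: 0.4526 * 23 = 10.4098, then 10.4098 / 21 = 0.4957.
Adj R^2 = 1 - 0.4957 = 0.5043.

0.5043


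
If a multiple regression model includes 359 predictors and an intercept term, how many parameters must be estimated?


Each predictor gets one coefficient, plus one intercept.
Total parameters = 359 + 1 = 360.

360


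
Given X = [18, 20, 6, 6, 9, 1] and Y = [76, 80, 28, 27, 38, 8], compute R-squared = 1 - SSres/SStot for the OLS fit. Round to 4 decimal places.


The fitted line is Y = 4.0564 + 3.8777*X.
SSres = 8.6751, SStot = 4188.8333.
R^2 = 1 - SSres/SStot = 0.9979.

0.9979


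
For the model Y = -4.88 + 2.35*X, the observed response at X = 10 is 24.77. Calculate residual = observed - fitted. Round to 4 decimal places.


Compute yhat = -4.88 + (2.35)(10) = 18.6200.
Residual = actual - predicted = 24.77 - 18.6200 = 6.1500.

6.1500


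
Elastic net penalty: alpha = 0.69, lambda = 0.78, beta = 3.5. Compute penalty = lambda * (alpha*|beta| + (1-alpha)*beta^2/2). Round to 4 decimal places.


alpha * |beta| = 0.69 * 3.5 = 2.4150.
(1-alpha) * beta^2/2 = 0.31 * 12.2500/2 = 1.8988.
Total = 0.78 * (2.4150 + 1.8988) = 3.3647.

3.3647


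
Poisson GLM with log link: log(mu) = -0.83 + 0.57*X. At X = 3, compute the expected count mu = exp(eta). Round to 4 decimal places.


Linear predictor: eta = -0.83 + (0.57)(3) = 0.8800.
Expected count: mu = exp(0.8800) = 2.4109.

2.4109


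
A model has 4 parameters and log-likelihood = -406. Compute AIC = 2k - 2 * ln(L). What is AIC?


Compute:
2k = 2*4 = 8.
-2*loglik = -2*(-406) = 812.
AIC = 8 + 812 = 820.

820


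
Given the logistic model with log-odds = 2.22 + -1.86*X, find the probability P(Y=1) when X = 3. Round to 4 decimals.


Linear predictor: z = 2.22 + -1.86 * 3 = -3.3600.
P = 1/(1 + exp(3.3600)) = 1/(1 + 28.7892) = 0.0336.

0.0336


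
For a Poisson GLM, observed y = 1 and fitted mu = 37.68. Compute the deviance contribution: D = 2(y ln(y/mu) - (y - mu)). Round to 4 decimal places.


First: ln(1/37.68) = -3.629129.
Then: 1 * -3.629129 = -3.629129.
y - mu = 1 - 37.68 = -36.68.
D = 2(-3.629129 - -36.68) = 66.101742, which rounds to 66.1017.

66.1017


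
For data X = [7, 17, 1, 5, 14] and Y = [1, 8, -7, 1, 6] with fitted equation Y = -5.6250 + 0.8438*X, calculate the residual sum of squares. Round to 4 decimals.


Compute predicted values, then residuals = yi - yhat_i.
Residuals: [0.7184, -0.7196, -2.2188, 2.4060, -0.1882].
SSres = sum(residual^2) = 11.7813.

11.7813


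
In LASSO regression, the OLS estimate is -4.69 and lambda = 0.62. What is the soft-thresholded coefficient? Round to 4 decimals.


|beta_OLS| = 4.69.
lambda = 0.62.
Since |beta| > lambda, coefficient = sign(beta)*(|beta| - lambda) = -4.0700.
Result = -4.0700.

-4.0700


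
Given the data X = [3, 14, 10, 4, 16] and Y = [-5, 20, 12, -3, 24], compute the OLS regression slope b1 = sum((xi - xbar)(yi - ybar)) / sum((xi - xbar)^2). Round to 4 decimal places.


First compute the means: xbar = 9.4000, ybar = 9.6000.
Then S_xx = sum((xi - xbar)^2) = 135.2000.
S_xy = sum((xi - xbar)(yi - ybar)) = 305.8000.
b1 = S_xy / S_xx = 305.8000 / 135.2000 = 2.2618.

2.2618


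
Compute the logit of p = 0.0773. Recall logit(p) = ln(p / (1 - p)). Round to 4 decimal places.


1 - p = 0.9227.
p/(1-p) = 0.0838.
logit = ln(0.0838) = -2.4796.

-2.4796


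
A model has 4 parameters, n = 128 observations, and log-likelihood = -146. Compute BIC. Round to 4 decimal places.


k * ln(n) = 4 * ln(128) = 4 * 4.852030 = 19.408120.
-2 * loglik = -2 * (-146) = 292.
BIC = 19.408120 + 292 = 311.408120, which rounds to 311.4081.

311.4081


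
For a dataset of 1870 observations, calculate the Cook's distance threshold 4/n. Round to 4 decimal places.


Cook's distance cutoff = 4/n = 4/1870.
= 0.0021.

0.0021


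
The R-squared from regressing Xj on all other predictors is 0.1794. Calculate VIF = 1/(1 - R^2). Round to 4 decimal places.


Denominator: 1 - 0.1794 = 0.8206.
VIF = 1 / 0.8206 = 1.2186.

1.2186


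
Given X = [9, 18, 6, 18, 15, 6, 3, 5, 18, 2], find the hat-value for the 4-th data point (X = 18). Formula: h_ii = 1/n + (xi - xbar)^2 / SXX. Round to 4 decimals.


n = 10, xbar = 10.0000.
SXX = sum((xi - xbar)^2) = 388.0000.
h = 1/10 + (18 - 10.0000)^2 / 388.0000 = 0.2649.

0.2649


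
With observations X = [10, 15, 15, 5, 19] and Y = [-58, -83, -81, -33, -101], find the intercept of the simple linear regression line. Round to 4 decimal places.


Compute b1 = -4.8562 from the OLS formula.
With xbar = 12.8000 and ybar = -71.2000, the intercept is:
b0 = -71.2000 - -4.8562 * 12.8000 = -9.0411.

-9.0411


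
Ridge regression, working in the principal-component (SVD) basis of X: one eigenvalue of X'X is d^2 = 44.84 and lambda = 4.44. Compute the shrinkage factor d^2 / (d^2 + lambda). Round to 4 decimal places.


Denominator = d^2 + lambda = 44.84 + 4.44 = 49.2800.
Shrinkage = 44.84 / 49.2800 = 0.9099.

0.9099


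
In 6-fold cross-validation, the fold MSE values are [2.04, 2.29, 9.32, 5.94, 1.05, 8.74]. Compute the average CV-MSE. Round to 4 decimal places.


Add all fold MSEs: 29.3800.
Divide by k = 6: 29.3800/6 = 4.8967.

4.8967


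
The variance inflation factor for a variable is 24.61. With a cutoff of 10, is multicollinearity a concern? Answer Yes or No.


Compare VIF = 24.61 to the threshold of 10.
24.61 >= 10, so the answer is Yes.

Yes


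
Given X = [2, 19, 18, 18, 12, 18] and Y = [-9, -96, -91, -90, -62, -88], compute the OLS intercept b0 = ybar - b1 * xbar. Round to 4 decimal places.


The slope is b1 = -5.0387.
Sample means are xbar = 14.5000 and ybar = -72.6667.
Intercept: b0 = -72.6667 - (-5.0387)(14.5000) = 0.3948.

0.3948


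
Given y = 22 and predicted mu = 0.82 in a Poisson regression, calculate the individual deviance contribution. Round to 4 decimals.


y/mu = 22/0.82 = 26.829268 (approx.), and ln(22/0.82) = 3.289493.
y * ln(y/mu) = 22 * 3.289493 = 72.368846.
y - mu = 21.18.
D = 2 * (72.368846 - 21.18) = 102.377692, which rounds to 102.3777.

102.3777


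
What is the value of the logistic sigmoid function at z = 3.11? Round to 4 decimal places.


First, exp(-3.1100) = 0.0446.
Then sigma(z) = 1/(1 + 0.0446) = 0.9573.

0.9573


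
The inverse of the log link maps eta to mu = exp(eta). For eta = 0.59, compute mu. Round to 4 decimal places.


The inverse log link gives:
mu = exp(0.59) = 1.8040.

1.8040


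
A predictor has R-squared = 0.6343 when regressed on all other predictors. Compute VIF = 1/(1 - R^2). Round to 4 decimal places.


Using VIF = 1/(1 - R^2_j):
1 - 0.6343 = 0.3657.
VIF = 2.7345.

2.7345


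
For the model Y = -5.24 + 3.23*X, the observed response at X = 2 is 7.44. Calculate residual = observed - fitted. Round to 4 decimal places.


Compute yhat = -5.24 + (3.23)(2) = 1.2200.
Residual = actual - predicted = 7.44 - 1.2200 = 6.2200.

6.2200


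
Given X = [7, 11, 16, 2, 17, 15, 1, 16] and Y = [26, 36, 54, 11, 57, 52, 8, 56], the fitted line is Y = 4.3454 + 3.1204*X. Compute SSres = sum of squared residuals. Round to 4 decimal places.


Compute predicted values, then residuals = yi - yhat_i.
Residuals: [-0.1882, -2.6698, -0.2718, 0.4138, -0.3922, 0.8486, 0.5342, 1.7282].
SSres = sum(residual^2) = 11.5543.

11.5543
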